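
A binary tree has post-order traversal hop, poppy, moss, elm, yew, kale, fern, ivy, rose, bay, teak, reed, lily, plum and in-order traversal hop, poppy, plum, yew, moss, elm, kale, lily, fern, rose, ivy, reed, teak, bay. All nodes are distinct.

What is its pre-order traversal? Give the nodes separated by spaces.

plum poppy hop lily kale yew elm moss reed rose fern ivy teak bay

The last element of post-order is the root; it splits in-order into left and right subtrees.
Root plum: left subtree has 2 nodes {hop, poppy}, right has 11 {yew, moss, elm, kale, lily, fern, rose, ivy, reed, teak, bay}.
  Root poppy: left subtree has 1 node {hop}, right has 0 { }.
  Root lily: left subtree has 4 nodes {yew, moss, elm, kale}, right has 6 {fern, rose, ivy, reed, teak, bay}.
    Root kale: left subtree has 3 nodes {yew, moss, elm}, right has 0 { }.
      Root yew: left subtree has 0 nodes { }, right has 2 {moss, elm}.
        Root elm: left subtree has 1 node {moss}, right has 0 { }.
    Root reed: left subtree has 3 nodes {fern, rose, ivy}, right has 2 {teak, bay}.
      Root rose: left subtree has 1 node {fern}, right has 1 {ivy}.
      Root teak: left subtree has 0 nodes { }, right has 1 {bay}.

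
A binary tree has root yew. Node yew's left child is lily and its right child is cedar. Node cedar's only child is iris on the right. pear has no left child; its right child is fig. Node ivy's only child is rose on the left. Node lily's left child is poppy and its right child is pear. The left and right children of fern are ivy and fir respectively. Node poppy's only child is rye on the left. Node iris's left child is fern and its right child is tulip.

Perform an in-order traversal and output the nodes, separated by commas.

rye, poppy, lily, pear, fig, yew, cedar, rose, ivy, fern, fir, iris, tulip

In-order visits the left subtree, then the node, then the right subtree.
At yew: go left to lily.
  At lily: go left to poppy.
    At poppy: go left to rye.
      rye is a leaf — visit rye.
    Visit poppy.
    At poppy: no right child.
  Visit lily.
  At lily: go right to pear.
    At pear: no left child.
    Visit pear.
    At pear: go right to fig.
      fig is a leaf — visit fig.
Visit yew.
At yew: go right to cedar.
  At cedar: no left child.
  Visit cedar.
  At cedar: go right to iris.
    At iris: go left to fern.
      At fern: go left to ivy.
        At ivy: go left to rose.
          rose is a leaf — visit rose.
        Visit ivy.
        At ivy: no right child.
      Visit fern.
      At fern: go right to fir.
        fir is a leaf — visit fir.
    Visit iris.
    At iris: go right to tulip.
      tulip is a leaf — visit tulip.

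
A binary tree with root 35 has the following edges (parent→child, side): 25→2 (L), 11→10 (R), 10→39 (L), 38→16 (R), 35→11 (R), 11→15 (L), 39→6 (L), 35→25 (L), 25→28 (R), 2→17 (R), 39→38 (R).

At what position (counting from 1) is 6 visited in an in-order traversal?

8

In-order visits the left subtree, then the node, then the right subtree.
At 35: go left to 25.
  At 25: go left to 2.
    At 2: no left child.
    Visit 2.
    At 2: go right to 17.
      17 is a leaf — visit 17.
  Visit 25.
  At 25: go right to 28.
    28 is a leaf — visit 28.
Visit 35.
At 35: go right to 11.
  At 11: go left to 15.
    15 is a leaf — visit 15.
  Visit 11.
  At 11: go right to 10.
    At 10: go left to 39.
      At 39: go left to 6.
        6 is a leaf — visit 6.
      Visit 39.
      At 39: go right to 38.
        At 38: no left child.
        Visit 38.
        At 38: go right to 16.
          16 is a leaf — visit 16.
    Visit 10.
    At 10: no right child.
Full in-order sequence: 2, 17, 25, 28, 35, 15, 11, 6, 39, 38, 16, 10.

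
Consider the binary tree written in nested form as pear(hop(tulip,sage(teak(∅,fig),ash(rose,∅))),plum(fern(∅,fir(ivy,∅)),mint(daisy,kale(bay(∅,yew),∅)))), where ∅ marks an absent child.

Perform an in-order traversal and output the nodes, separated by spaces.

tulip hop teak fig sage rose ash pear fern ivy fir plum daisy mint bay yew kale

In-order visits the left subtree, then the node, then the right subtree.
At pear: go left to hop.
  At hop: go left to tulip.
    tulip is a leaf — visit tulip.
  Visit hop.
  At hop: go right to sage.
    At sage: go left to teak.
      At teak: no left child.
      Visit teak.
      At teak: go right to fig.
        fig is a leaf — visit fig.
    Visit sage.
    At sage: go right to ash.
      At ash: go left to rose.
        rose is a leaf — visit rose.
      Visit ash.
      At ash: no right child.
Visit pear.
At pear: go right to plum.
  At plum: go left to fern.
    At fern: no left child.
    Visit fern.
    At fern: go right to fir.
      At fir: go left to ivy.
        ivy is a leaf — visit ivy.
      Visit fir.
      At fir: no right child.
  Visit plum.
  At plum: go right to mint.
    At mint: go left to daisy.
      daisy is a leaf — visit daisy.
    Visit mint.
    At mint: go right to kale.
      At kale: go left to bay.
        At bay: no left child.
        Visit bay.
        At bay: go right to yew.
          yew is a leaf — visit yew.
      Visit kale.
      At kale: no right child.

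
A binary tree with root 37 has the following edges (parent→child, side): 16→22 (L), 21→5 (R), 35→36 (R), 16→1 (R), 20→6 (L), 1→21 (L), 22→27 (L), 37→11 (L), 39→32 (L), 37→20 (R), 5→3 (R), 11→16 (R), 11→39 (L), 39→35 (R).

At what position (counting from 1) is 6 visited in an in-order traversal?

In-order visits the left subtree, then the node, then the right subtree.
At 37: go left to 11.
  At 11: go left to 39.
    At 39: go left to 32.
      32 is a leaf — visit 32.
    Visit 39.
    At 39: go right to 35.
      At 35: no left child.
      Visit 35.
      At 35: go right to 36.
        36 is a leaf — visit 36.
  Visit 11.
  At 11: go right to 16.
    At 16: go left to 22.
      At 22: go left to 27.
        27 is a leaf — visit 27.
      Visit 22.
      At 22: no right child.
    Visit 16.
    At 16: go right to 1.
      At 1: go left to 21.
        At 21: no left child.
        Visit 21.
        At 21: go right to 5.
          At 5: no left child.
          Visit 5.
          At 5: go right to 3.
            3 is a leaf — visit 3.
      Visit 1.
      At 1: no right child.
Visit 37.
At 37: go right to 20.
  At 20: go left to 6.
    6 is a leaf — visit 6.
  Visit 20.
  At 20: no right child.
Full in-order sequence: 32, 39, 35, 36, 11, 27, 22, 16, 21, 5, 3, 1, 37, 6, 20.

14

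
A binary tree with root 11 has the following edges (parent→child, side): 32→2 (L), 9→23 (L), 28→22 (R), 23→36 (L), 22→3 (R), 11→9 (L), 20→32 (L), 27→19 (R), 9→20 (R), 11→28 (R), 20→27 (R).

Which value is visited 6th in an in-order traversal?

20

In-order visits the left subtree, then the node, then the right subtree.
At 11: go left to 9.
  At 9: go left to 23.
    At 23: go left to 36.
      36 is a leaf — visit 36.
    Visit 23.
    At 23: no right child.
  Visit 9.
  At 9: go right to 20.
    At 20: go left to 32.
      At 32: go left to 2.
        2 is a leaf — visit 2.
      Visit 32.
      At 32: no right child.
    Visit 20.
    At 20: go right to 27.
      At 27: no left child.
      Visit 27.
      At 27: go right to 19.
        19 is a leaf — visit 19.
Visit 11.
At 11: go right to 28.
  At 28: no left child.
  Visit 28.
  At 28: go right to 22.
    At 22: no left child.
    Visit 22.
    At 22: go right to 3.
      3 is a leaf — visit 3.
Full in-order sequence: 36, 23, 9, 2, 32, 20, 27, 19, 11, 28, 22, 3.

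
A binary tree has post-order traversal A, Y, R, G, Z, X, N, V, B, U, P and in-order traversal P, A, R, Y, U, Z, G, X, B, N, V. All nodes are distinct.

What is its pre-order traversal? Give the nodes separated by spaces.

P U R A Y B X Z G V N

The last element of post-order is the root; it splits in-order into left and right subtrees.
Root P: left subtree has 0 nodes { }, right has 10 {A, R, Y, U, Z, G, X, B, N, V}.
  Root U: left subtree has 3 nodes {A, R, Y}, right has 6 {Z, G, X, B, N, V}.
    Root R: left subtree has 1 node {A}, right has 1 {Y}.
    Root B: left subtree has 3 nodes {Z, G, X}, right has 2 {N, V}.
      Root X: left subtree has 2 nodes {Z, G}, right has 0 { }.
        Root Z: left subtree has 0 nodes { }, right has 1 {G}.
      Root V: left subtree has 1 node {N}, right has 0 { }.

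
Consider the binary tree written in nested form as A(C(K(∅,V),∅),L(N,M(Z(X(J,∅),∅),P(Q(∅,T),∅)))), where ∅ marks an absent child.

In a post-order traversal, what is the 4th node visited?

Post-order visits the left subtree, then the right subtree, then the node.
At A: go left to C.
  At C: go left to K.
    At K: no left child.
    At K: go right to V.
      V is a leaf — visit V.
    Visit K.
  At C: no right child.
  Visit C.
At A: go right to L.
  At L: go left to N.
    N is a leaf — visit N.
  At L: go right to M.
    At M: go left to Z.
      At Z: go left to X.
        At X: go left to J.
          J is a leaf — visit J.
        At X: no right child.
        Visit X.
      At Z: no right child.
      Visit Z.
    At M: go right to P.
      At P: go left to Q.
        At Q: no left child.
        At Q: go right to T.
          T is a leaf — visit T.
        Visit Q.
      At P: no right child.
      Visit P.
    Visit M.
  Visit L.
Visit A.
Full post-order sequence: V, K, C, N, J, X, Z, T, Q, P, M, L, A.

N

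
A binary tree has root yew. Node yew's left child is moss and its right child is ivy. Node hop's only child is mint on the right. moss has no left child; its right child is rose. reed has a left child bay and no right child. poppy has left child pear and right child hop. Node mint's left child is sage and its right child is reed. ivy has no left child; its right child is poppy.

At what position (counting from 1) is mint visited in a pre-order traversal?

8

Pre-order visits the node, then its left subtree, then its right subtree.
Visit yew.
At yew: go left to moss.
  Visit moss.
  At moss: no left child.
  At moss: go right to rose.
    rose is a leaf — visit rose.
At yew: go right to ivy.
  Visit ivy.
  At ivy: no left child.
  At ivy: go right to poppy.
    Visit poppy.
    At poppy: go left to pear.
      pear is a leaf — visit pear.
    At poppy: go right to hop.
      Visit hop.
      At hop: no left child.
      At hop: go right to mint.
        Visit mint.
        At mint: go left to sage.
          sage is a leaf — visit sage.
        At mint: go right to reed.
          Visit reed.
          At reed: go left to bay.
            bay is a leaf — visit bay.
          At reed: no right child.
Full pre-order sequence: yew, moss, rose, ivy, poppy, pear, hop, mint, sage, reed, bay.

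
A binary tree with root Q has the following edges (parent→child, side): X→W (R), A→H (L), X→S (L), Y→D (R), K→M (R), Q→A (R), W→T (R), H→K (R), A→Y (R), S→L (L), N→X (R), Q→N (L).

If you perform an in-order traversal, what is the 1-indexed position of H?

In-order visits the left subtree, then the node, then the right subtree.
At Q: go left to N.
  At N: no left child.
  Visit N.
  At N: go right to X.
    At X: go left to S.
      At S: go left to L.
        L is a leaf — visit L.
      Visit S.
      At S: no right child.
    Visit X.
    At X: go right to W.
      At W: no left child.
      Visit W.
      At W: go right to T.
        T is a leaf — visit T.
Visit Q.
At Q: go right to A.
  At A: go left to H.
    At H: no left child.
    Visit H.
    At H: go right to K.
      At K: no left child.
      Visit K.
      At K: go right to M.
        M is a leaf — visit M.
  Visit A.
  At A: go right to Y.
    At Y: no left child.
    Visit Y.
    At Y: go right to D.
      D is a leaf — visit D.
Full in-order sequence: N, L, S, X, W, T, Q, H, K, M, A, Y, D.

8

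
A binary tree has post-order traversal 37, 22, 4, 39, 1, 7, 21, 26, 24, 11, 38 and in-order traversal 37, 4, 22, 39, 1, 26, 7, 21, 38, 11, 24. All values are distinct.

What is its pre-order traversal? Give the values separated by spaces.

The last element of post-order is the root; it splits in-order into left and right subtrees.
Root 38: left subtree has 8 nodes {37, 4, 22, 39, 1, 26, 7, 21}, right has 2 {11, 24}.
  Root 26: left subtree has 5 nodes {37, 4, 22, 39, 1}, right has 2 {7, 21}.
    Root 1: left subtree has 4 nodes {37, 4, 22, 39}, right has 0 { }.
      Root 39: left subtree has 3 nodes {37, 4, 22}, right has 0 { }.
        Root 4: left subtree has 1 node {37}, right has 1 {22}.
    Root 21: left subtree has 1 node {7}, right has 0 { }.
  Root 11: left subtree has 0 nodes { }, right has 1 {24}.

38 26 1 39 4 37 22 21 7 11 24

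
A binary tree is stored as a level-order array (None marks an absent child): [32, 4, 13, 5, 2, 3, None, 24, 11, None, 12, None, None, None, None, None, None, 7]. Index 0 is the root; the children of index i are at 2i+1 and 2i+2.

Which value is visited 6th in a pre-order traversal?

7

Pre-order visits the node, then its left subtree, then its right subtree.
Visit 32.
At 32: go left to 4.
  Visit 4.
  At 4: go left to 5.
    Visit 5.
    At 5: go left to 24.
      24 is a leaf — visit 24.
    At 5: go right to 11.
      Visit 11.
      At 11: go left to 7.
        7 is a leaf — visit 7.
      At 11: no right child.
  At 4: go right to 2.
    Visit 2.
    At 2: no left child.
    At 2: go right to 12.
      12 is a leaf — visit 12.
At 32: go right to 13.
  Visit 13.
  At 13: go left to 3.
    3 is a leaf — visit 3.
  At 13: no right child.
Full pre-order sequence: 32, 4, 5, 24, 11, 7, 2, 12, 13, 3.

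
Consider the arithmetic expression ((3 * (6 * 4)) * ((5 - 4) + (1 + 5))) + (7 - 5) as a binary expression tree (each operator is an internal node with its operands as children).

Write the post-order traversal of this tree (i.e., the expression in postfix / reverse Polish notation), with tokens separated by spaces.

Post-order on an expression tree gives postfix notation: for each operator, emit left operand, right operand, then the operator.

3 6 4 * * 5 4 - 1 5 + + * 7 5 - +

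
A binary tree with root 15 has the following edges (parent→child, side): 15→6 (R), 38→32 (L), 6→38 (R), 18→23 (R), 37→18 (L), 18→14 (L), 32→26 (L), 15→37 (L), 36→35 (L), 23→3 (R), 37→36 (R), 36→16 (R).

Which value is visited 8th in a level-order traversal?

23

Level-order visits nodes level by level from the root, left to right within each level.
Level 0: 15
Level 1: 37, 6
Level 2: 18, 36, 38
Level 3: 14, 23, 35, 16, 32
Level 4: 3, 26
Full level-order sequence: 15, 37, 6, 18, 36, 38, 14, 23, 35, 16, 32, 3, 26.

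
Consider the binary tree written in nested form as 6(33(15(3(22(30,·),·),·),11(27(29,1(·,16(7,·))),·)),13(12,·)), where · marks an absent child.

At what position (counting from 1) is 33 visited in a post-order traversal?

Post-order visits the left subtree, then the right subtree, then the node.
At 6: go left to 33.
  At 33: go left to 15.
    At 15: go left to 3.
      At 3: go left to 22.
        At 22: go left to 30.
          30 is a leaf — visit 30.
        At 22: no right child.
        Visit 22.
      At 3: no right child.
      Visit 3.
    At 15: no right child.
    Visit 15.
  At 33: go right to 11.
    At 11: go left to 27.
      At 27: go left to 29.
        29 is a leaf — visit 29.
      At 27: go right to 1.
        At 1: no left child.
        At 1: go right to 16.
          At 16: go left to 7.
            7 is a leaf — visit 7.
          At 16: no right child.
          Visit 16.
        Visit 1.
      Visit 27.
    At 11: no right child.
    Visit 11.
  Visit 33.
At 6: go right to 13.
  At 13: go left to 12.
    12 is a leaf — visit 12.
  At 13: no right child.
  Visit 13.
Visit 6.
Full post-order sequence: 30, 22, 3, 15, 29, 7, 16, 1, 27, 11, 33, 12, 13, 6.

11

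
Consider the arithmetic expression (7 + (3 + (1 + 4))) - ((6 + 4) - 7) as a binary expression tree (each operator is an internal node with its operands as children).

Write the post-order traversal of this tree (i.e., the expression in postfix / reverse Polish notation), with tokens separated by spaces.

Post-order on an expression tree gives postfix notation: for each operator, emit left operand, right operand, then the operator.

7 3 1 4 + + + 6 4 + 7 - -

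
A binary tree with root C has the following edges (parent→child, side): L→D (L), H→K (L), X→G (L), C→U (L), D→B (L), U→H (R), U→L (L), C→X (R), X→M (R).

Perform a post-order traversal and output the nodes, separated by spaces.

B D L K H U G M X C

Post-order visits the left subtree, then the right subtree, then the node.
At C: go left to U.
  At U: go left to L.
    At L: go left to D.
      At D: go left to B.
        B is a leaf — visit B.
      At D: no right child.
      Visit D.
    At L: no right child.
    Visit L.
  At U: go right to H.
    At H: go left to K.
      K is a leaf — visit K.
    At H: no right child.
    Visit H.
  Visit U.
At C: go right to X.
  At X: go left to G.
    G is a leaf — visit G.
  At X: go right to M.
    M is a leaf — visit M.
  Visit X.
Visit C.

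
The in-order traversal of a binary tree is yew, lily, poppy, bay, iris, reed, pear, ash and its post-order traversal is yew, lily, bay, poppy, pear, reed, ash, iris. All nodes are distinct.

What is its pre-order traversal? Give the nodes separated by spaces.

The last element of post-order is the root; it splits in-order into left and right subtrees.
Root iris: left subtree has 4 nodes {yew, lily, poppy, bay}, right has 3 {reed, pear, ash}.
  Root poppy: left subtree has 2 nodes {yew, lily}, right has 1 {bay}.
    Root lily: left subtree has 1 node {yew}, right has 0 { }.
  Root ash: left subtree has 2 nodes {reed, pear}, right has 0 { }.
    Root reed: left subtree has 0 nodes { }, right has 1 {pear}.

iris poppy lily yew bay ash reed pear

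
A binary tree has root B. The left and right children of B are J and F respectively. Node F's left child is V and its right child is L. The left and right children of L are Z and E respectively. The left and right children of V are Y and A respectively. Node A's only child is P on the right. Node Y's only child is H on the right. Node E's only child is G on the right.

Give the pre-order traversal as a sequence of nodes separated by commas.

B, J, F, V, Y, H, A, P, L, Z, E, G

Pre-order visits the node, then its left subtree, then its right subtree.
Visit B.
At B: go left to J.
  J is a leaf — visit J.
At B: go right to F.
  Visit F.
  At F: go left to V.
    Visit V.
    At V: go left to Y.
      Visit Y.
      At Y: no left child.
      At Y: go right to H.
        H is a leaf — visit H.
    At V: go right to A.
      Visit A.
      At A: no left child.
      At A: go right to P.
        P is a leaf — visit P.
  At F: go right to L.
    Visit L.
    At L: go left to Z.
      Z is a leaf — visit Z.
    At L: go right to E.
      Visit E.
      At E: no left child.
      At E: go right to G.
        G is a leaf — visit G.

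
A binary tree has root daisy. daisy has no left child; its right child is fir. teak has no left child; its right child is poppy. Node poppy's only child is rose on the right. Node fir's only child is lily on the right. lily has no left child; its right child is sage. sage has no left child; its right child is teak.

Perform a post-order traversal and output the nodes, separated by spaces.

rose poppy teak sage lily fir daisy

Post-order visits the left subtree, then the right subtree, then the node.
At daisy: no left child.
At daisy: go right to fir.
  At fir: no left child.
  At fir: go right to lily.
    At lily: no left child.
    At lily: go right to sage.
      At sage: no left child.
      At sage: go right to teak.
        At teak: no left child.
        At teak: go right to poppy.
          At poppy: no left child.
          At poppy: go right to rose.
            rose is a leaf — visit rose.
          Visit poppy.
        Visit teak.
      Visit sage.
    Visit lily.
  Visit fir.
Visit daisy.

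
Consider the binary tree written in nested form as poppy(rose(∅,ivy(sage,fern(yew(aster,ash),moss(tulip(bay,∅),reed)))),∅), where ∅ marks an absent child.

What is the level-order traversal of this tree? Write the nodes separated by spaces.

poppy rose ivy sage fern yew moss aster ash tulip reed bay

Level-order visits nodes level by level from the root, left to right within each level.
Level 0: poppy
Level 1: rose
Level 2: ivy
Level 3: sage, fern
Level 4: yew, moss
Level 5: aster, ash, tulip, reed
Level 6: bay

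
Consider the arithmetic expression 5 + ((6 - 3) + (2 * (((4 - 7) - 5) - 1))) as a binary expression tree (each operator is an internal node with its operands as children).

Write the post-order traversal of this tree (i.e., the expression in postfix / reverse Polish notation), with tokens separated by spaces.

5 6 3 - 2 4 7 - 5 - 1 - * + +

Post-order on an expression tree gives postfix notation: for each operator, emit left operand, right operand, then the operator.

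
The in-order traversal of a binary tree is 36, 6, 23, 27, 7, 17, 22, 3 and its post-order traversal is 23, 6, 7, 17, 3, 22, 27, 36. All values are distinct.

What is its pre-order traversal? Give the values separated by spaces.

The last element of post-order is the root; it splits in-order into left and right subtrees.
Root 36: left subtree has 0 nodes { }, right has 7 {6, 23, 27, 7, 17, 22, 3}.
  Root 27: left subtree has 2 nodes {6, 23}, right has 4 {7, 17, 22, 3}.
    Root 6: left subtree has 0 nodes { }, right has 1 {23}.
    Root 22: left subtree has 2 nodes {7, 17}, right has 1 {3}.
      Root 17: left subtree has 1 node {7}, right has 0 { }.

36 27 6 23 22 17 7 3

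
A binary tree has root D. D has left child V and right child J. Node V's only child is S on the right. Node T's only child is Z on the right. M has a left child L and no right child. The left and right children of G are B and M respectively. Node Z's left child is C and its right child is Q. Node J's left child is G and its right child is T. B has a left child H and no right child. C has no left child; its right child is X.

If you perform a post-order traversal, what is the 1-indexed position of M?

Post-order visits the left subtree, then the right subtree, then the node.
At D: go left to V.
  At V: no left child.
  At V: go right to S.
    S is a leaf — visit S.
  Visit V.
At D: go right to J.
  At J: go left to G.
    At G: go left to B.
      At B: go left to H.
        H is a leaf — visit H.
      At B: no right child.
      Visit B.
    At G: go right to M.
      At M: go left to L.
        L is a leaf — visit L.
      At M: no right child.
      Visit M.
    Visit G.
  At J: go right to T.
    At T: no left child.
    At T: go right to Z.
      At Z: go left to C.
        At C: no left child.
        At C: go right to X.
          X is a leaf — visit X.
        Visit C.
      At Z: go right to Q.
        Q is a leaf — visit Q.
      Visit Z.
    Visit T.
  Visit J.
Visit D.
Full post-order sequence: S, V, H, B, L, M, G, X, C, Q, Z, T, J, D.

6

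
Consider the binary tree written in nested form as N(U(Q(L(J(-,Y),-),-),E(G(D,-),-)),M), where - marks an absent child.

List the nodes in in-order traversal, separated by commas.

In-order visits the left subtree, then the node, then the right subtree.
At N: go left to U.
  At U: go left to Q.
    At Q: go left to L.
      At L: go left to J.
        At J: no left child.
        Visit J.
        At J: go right to Y.
          Y is a leaf — visit Y.
      Visit L.
      At L: no right child.
    Visit Q.
    At Q: no right child.
  Visit U.
  At U: go right to E.
    At E: go left to G.
      At G: go left to D.
        D is a leaf — visit D.
      Visit G.
      At G: no right child.
    Visit E.
    At E: no right child.
Visit N.
At N: go right to M.
  M is a leaf — visit M.

J, Y, L, Q, U, D, G, E, N, M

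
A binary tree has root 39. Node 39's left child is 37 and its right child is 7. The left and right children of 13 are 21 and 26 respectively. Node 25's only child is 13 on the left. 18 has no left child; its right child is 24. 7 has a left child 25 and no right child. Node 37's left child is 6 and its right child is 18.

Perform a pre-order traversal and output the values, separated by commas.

39, 37, 6, 18, 24, 7, 25, 13, 21, 26

Pre-order visits the node, then its left subtree, then its right subtree.
Visit 39.
At 39: go left to 37.
  Visit 37.
  At 37: go left to 6.
    6 is a leaf — visit 6.
  At 37: go right to 18.
    Visit 18.
    At 18: no left child.
    At 18: go right to 24.
      24 is a leaf — visit 24.
At 39: go right to 7.
  Visit 7.
  At 7: go left to 25.
    Visit 25.
    At 25: go left to 13.
      Visit 13.
      At 13: go left to 21.
        21 is a leaf — visit 21.
      At 13: go right to 26.
        26 is a leaf — visit 26.
    At 25: no right child.
  At 7: no right child.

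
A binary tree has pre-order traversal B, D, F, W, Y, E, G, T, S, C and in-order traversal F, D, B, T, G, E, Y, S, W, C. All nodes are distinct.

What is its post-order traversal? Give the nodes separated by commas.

The first element of pre-order is the root; it splits in-order into left and right subtrees.
Root B: left subtree has 2 nodes {F, D}, right has 7 {T, G, E, Y, S, W, C}.
  Root D: left subtree has 1 node {F}, right has 0 { }.
  Root W: left subtree has 5 nodes {T, G, E, Y, S}, right has 1 {C}.
    Root Y: left subtree has 3 nodes {T, G, E}, right has 1 {S}.
      Root E: left subtree has 2 nodes {T, G}, right has 0 { }.
        Root G: left subtree has 1 node {T}, right has 0 { }.

F, D, T, G, E, S, Y, C, W, B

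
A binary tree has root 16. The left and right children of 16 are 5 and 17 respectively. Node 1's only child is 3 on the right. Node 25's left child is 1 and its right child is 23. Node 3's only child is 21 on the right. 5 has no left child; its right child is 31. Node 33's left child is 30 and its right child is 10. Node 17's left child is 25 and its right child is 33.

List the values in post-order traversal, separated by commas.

Post-order visits the left subtree, then the right subtree, then the node.
At 16: go left to 5.
  At 5: no left child.
  At 5: go right to 31.
    31 is a leaf — visit 31.
  Visit 5.
At 16: go right to 17.
  At 17: go left to 25.
    At 25: go left to 1.
      At 1: no left child.
      At 1: go right to 3.
        At 3: no left child.
        At 3: go right to 21.
          21 is a leaf — visit 21.
        Visit 3.
      Visit 1.
    At 25: go right to 23.
      23 is a leaf — visit 23.
    Visit 25.
  At 17: go right to 33.
    At 33: go left to 30.
      30 is a leaf — visit 30.
    At 33: go right to 10.
      10 is a leaf — visit 10.
    Visit 33.
  Visit 17.
Visit 16.

31, 5, 21, 3, 1, 23, 25, 30, 10, 33, 17, 16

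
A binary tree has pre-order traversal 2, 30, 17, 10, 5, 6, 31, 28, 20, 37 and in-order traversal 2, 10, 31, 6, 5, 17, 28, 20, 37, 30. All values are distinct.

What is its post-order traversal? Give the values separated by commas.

31, 6, 5, 10, 37, 20, 28, 17, 30, 2

The first element of pre-order is the root; it splits in-order into left and right subtrees.
Root 2: left subtree has 0 nodes { }, right has 9 {10, 31, 6, 5, 17, 28, 20, 37, 30}.
  Root 30: left subtree has 8 nodes {10, 31, 6, 5, 17, 28, 20, 37}, right has 0 { }.
    Root 17: left subtree has 4 nodes {10, 31, 6, 5}, right has 3 {28, 20, 37}.
      Root 10: left subtree has 0 nodes { }, right has 3 {31, 6, 5}.
        Root 5: left subtree has 2 nodes {31, 6}, right has 0 { }.
          Root 6: left subtree has 1 node {31}, right has 0 { }.
      Root 28: left subtree has 0 nodes { }, right has 2 {20, 37}.
        Root 20: left subtree has 0 nodes { }, right has 1 {37}.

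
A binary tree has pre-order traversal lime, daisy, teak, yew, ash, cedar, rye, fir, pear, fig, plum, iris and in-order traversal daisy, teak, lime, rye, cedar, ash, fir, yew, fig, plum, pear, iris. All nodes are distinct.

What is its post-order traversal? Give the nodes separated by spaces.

teak daisy rye cedar fir ash plum fig iris pear yew lime

The first element of pre-order is the root; it splits in-order into left and right subtrees.
Root lime: left subtree has 2 nodes {daisy, teak}, right has 9 {rye, cedar, ash, fir, yew, fig, plum, pear, iris}.
  Root daisy: left subtree has 0 nodes { }, right has 1 {teak}.
  Root yew: left subtree has 4 nodes {rye, cedar, ash, fir}, right has 4 {fig, plum, pear, iris}.
    Root ash: left subtree has 2 nodes {rye, cedar}, right has 1 {fir}.
      Root cedar: left subtree has 1 node {rye}, right has 0 { }.
    Root pear: left subtree has 2 nodes {fig, plum}, right has 1 {iris}.
      Root fig: left subtree has 0 nodes { }, right has 1 {plum}.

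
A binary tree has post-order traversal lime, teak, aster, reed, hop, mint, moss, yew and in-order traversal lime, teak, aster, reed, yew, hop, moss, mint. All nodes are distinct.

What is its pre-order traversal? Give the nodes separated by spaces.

yew reed aster teak lime moss hop mint

The last element of post-order is the root; it splits in-order into left and right subtrees.
Root yew: left subtree has 4 nodes {lime, teak, aster, reed}, right has 3 {hop, moss, mint}.
  Root reed: left subtree has 3 nodes {lime, teak, aster}, right has 0 { }.
    Root aster: left subtree has 2 nodes {lime, teak}, right has 0 { }.
      Root teak: left subtree has 1 node {lime}, right has 0 { }.
  Root moss: left subtree has 1 node {hop}, right has 1 {mint}.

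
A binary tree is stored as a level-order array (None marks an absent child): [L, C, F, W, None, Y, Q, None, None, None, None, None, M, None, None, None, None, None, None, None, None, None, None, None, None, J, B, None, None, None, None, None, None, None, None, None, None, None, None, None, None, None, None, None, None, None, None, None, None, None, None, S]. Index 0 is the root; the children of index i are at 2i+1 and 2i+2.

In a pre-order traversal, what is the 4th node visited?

Pre-order visits the node, then its left subtree, then its right subtree.
Visit L.
At L: go left to C.
  Visit C.
  At C: go left to W.
    W is a leaf — visit W.
  At C: no right child.
At L: go right to F.
  Visit F.
  At F: go left to Y.
    Visit Y.
    At Y: no left child.
    At Y: go right to M.
      Visit M.
      At M: go left to J.
        Visit J.
        At J: go left to S.
          S is a leaf — visit S.
        At J: no right child.
      At M: go right to B.
        B is a leaf — visit B.
  At F: go right to Q.
    Q is a leaf — visit Q.
Full pre-order sequence: L, C, W, F, Y, M, J, S, B, Q.

F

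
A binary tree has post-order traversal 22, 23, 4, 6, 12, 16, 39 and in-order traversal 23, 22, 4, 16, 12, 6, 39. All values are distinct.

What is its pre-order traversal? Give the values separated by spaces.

39 16 4 23 22 12 6

The last element of post-order is the root; it splits in-order into left and right subtrees.
Root 39: left subtree has 6 nodes {23, 22, 4, 16, 12, 6}, right has 0 { }.
  Root 16: left subtree has 3 nodes {23, 22, 4}, right has 2 {12, 6}.
    Root 4: left subtree has 2 nodes {23, 22}, right has 0 { }.
      Root 23: left subtree has 0 nodes { }, right has 1 {22}.
    Root 12: left subtree has 0 nodes { }, right has 1 {6}.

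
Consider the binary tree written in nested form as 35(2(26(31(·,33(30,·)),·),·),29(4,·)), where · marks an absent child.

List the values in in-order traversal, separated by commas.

In-order visits the left subtree, then the node, then the right subtree.
At 35: go left to 2.
  At 2: go left to 26.
    At 26: go left to 31.
      At 31: no left child.
      Visit 31.
      At 31: go right to 33.
        At 33: go left to 30.
          30 is a leaf — visit 30.
        Visit 33.
        At 33: no right child.
    Visit 26.
    At 26: no right child.
  Visit 2.
  At 2: no right child.
Visit 35.
At 35: go right to 29.
  At 29: go left to 4.
    4 is a leaf — visit 4.
  Visit 29.
  At 29: no right child.

31, 30, 33, 26, 2, 35, 4, 29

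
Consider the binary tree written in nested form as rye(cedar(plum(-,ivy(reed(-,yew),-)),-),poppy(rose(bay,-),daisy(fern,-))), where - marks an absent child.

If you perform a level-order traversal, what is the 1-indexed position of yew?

11

Level-order visits nodes level by level from the root, left to right within each level.
Level 0: rye
Level 1: cedar, poppy
Level 2: plum, rose, daisy
Level 3: ivy, bay, fern
Level 4: reed
Level 5: yew
Full level-order sequence: rye, cedar, poppy, plum, rose, daisy, ivy, bay, fern, reed, yew.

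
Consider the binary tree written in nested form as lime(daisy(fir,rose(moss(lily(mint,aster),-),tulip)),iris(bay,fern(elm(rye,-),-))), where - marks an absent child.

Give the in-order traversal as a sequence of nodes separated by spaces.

In-order visits the left subtree, then the node, then the right subtree.
At lime: go left to daisy.
  At daisy: go left to fir.
    fir is a leaf — visit fir.
  Visit daisy.
  At daisy: go right to rose.
    At rose: go left to moss.
      At moss: go left to lily.
        At lily: go left to mint.
          mint is a leaf — visit mint.
        Visit lily.
        At lily: go right to aster.
          aster is a leaf — visit aster.
      Visit moss.
      At moss: no right child.
    Visit rose.
    At rose: go right to tulip.
      tulip is a leaf — visit tulip.
Visit lime.
At lime: go right to iris.
  At iris: go left to bay.
    bay is a leaf — visit bay.
  Visit iris.
  At iris: go right to fern.
    At fern: go left to elm.
      At elm: go left to rye.
        rye is a leaf — visit rye.
      Visit elm.
      At elm: no right child.
    Visit fern.
    At fern: no right child.

fir daisy mint lily aster moss rose tulip lime bay iris rye elm fern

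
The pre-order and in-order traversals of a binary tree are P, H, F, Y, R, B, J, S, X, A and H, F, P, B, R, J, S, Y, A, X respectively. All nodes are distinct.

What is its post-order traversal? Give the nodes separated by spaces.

The first element of pre-order is the root; it splits in-order into left and right subtrees.
Root P: left subtree has 2 nodes {H, F}, right has 7 {B, R, J, S, Y, A, X}.
  Root H: left subtree has 0 nodes { }, right has 1 {F}.
  Root Y: left subtree has 4 nodes {B, R, J, S}, right has 2 {A, X}.
    Root R: left subtree has 1 node {B}, right has 2 {J, S}.
      Root J: left subtree has 0 nodes { }, right has 1 {S}.
    Root X: left subtree has 1 node {A}, right has 0 { }.

F H B S J R A X Y P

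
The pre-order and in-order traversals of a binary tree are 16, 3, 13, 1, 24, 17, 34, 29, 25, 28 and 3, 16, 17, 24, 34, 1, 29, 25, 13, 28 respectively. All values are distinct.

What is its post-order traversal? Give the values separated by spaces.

3 17 34 24 25 29 1 28 13 16

The first element of pre-order is the root; it splits in-order into left and right subtrees.
Root 16: left subtree has 1 node {3}, right has 8 {17, 24, 34, 1, 29, 25, 13, 28}.
  Root 13: left subtree has 6 nodes {17, 24, 34, 1, 29, 25}, right has 1 {28}.
    Root 1: left subtree has 3 nodes {17, 24, 34}, right has 2 {29, 25}.
      Root 24: left subtree has 1 node {17}, right has 1 {34}.
      Root 29: left subtree has 0 nodes { }, right has 1 {25}.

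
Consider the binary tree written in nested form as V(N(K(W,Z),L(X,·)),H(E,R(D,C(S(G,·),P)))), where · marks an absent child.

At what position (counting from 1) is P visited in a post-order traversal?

11

Post-order visits the left subtree, then the right subtree, then the node.
At V: go left to N.
  At N: go left to K.
    At K: go left to W.
      W is a leaf — visit W.
    At K: go right to Z.
      Z is a leaf — visit Z.
    Visit K.
  At N: go right to L.
    At L: go left to X.
      X is a leaf — visit X.
    At L: no right child.
    Visit L.
  Visit N.
At V: go right to H.
  At H: go left to E.
    E is a leaf — visit E.
  At H: go right to R.
    At R: go left to D.
      D is a leaf — visit D.
    At R: go right to C.
      At C: go left to S.
        At S: go left to G.
          G is a leaf — visit G.
        At S: no right child.
        Visit S.
      At C: go right to P.
        P is a leaf — visit P.
      Visit C.
    Visit R.
  Visit H.
Visit V.
Full post-order sequence: W, Z, K, X, L, N, E, D, G, S, P, C, R, H, V.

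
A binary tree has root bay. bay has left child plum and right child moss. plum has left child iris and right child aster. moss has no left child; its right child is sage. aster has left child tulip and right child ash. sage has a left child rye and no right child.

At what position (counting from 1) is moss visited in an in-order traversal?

In-order visits the left subtree, then the node, then the right subtree.
At bay: go left to plum.
  At plum: go left to iris.
    iris is a leaf — visit iris.
  Visit plum.
  At plum: go right to aster.
    At aster: go left to tulip.
      tulip is a leaf — visit tulip.
    Visit aster.
    At aster: go right to ash.
      ash is a leaf — visit ash.
Visit bay.
At bay: go right to moss.
  At moss: no left child.
  Visit moss.
  At moss: go right to sage.
    At sage: go left to rye.
      rye is a leaf — visit rye.
    Visit sage.
    At sage: no right child.
Full in-order sequence: iris, plum, tulip, aster, ash, bay, moss, rye, sage.

7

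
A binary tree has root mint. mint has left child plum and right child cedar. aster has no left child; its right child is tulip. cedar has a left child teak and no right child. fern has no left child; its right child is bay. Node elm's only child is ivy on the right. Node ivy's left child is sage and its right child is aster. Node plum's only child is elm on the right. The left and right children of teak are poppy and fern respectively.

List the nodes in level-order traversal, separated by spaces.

Level-order visits nodes level by level from the root, left to right within each level.
Level 0: mint
Level 1: plum, cedar
Level 2: elm, teak
Level 3: ivy, poppy, fern
Level 4: sage, aster, bay
Level 5: tulip

mint plum cedar elm teak ivy poppy fern sage aster bay tulip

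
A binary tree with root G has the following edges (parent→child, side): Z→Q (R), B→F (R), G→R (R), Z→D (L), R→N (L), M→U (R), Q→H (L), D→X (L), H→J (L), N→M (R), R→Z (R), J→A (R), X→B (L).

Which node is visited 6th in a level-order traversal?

D

Level-order visits nodes level by level from the root, left to right within each level.
Level 0: G
Level 1: R
Level 2: N, Z
Level 3: M, D, Q
Level 4: U, X, H
Level 5: B, J
Level 6: F, A
Full level-order sequence: G, R, N, Z, M, D, Q, U, X, H, B, J, F, A.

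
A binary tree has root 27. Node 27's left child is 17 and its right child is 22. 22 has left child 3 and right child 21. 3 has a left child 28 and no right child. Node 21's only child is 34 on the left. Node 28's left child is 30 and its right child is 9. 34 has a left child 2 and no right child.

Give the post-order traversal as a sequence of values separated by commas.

17, 30, 9, 28, 3, 2, 34, 21, 22, 27

Post-order visits the left subtree, then the right subtree, then the node.
At 27: go left to 17.
  17 is a leaf — visit 17.
At 27: go right to 22.
  At 22: go left to 3.
    At 3: go left to 28.
      At 28: go left to 30.
        30 is a leaf — visit 30.
      At 28: go right to 9.
        9 is a leaf — visit 9.
      Visit 28.
    At 3: no right child.
    Visit 3.
  At 22: go right to 21.
    At 21: go left to 34.
      At 34: go left to 2.
        2 is a leaf — visit 2.
      At 34: no right child.
      Visit 34.
    At 21: no right child.
    Visit 21.
  Visit 22.
Visit 27.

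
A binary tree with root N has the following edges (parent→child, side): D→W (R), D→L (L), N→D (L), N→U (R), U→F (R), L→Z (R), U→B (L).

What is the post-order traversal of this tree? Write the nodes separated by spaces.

Post-order visits the left subtree, then the right subtree, then the node.
At N: go left to D.
  At D: go left to L.
    At L: no left child.
    At L: go right to Z.
      Z is a leaf — visit Z.
    Visit L.
  At D: go right to W.
    W is a leaf — visit W.
  Visit D.
At N: go right to U.
  At U: go left to B.
    B is a leaf — visit B.
  At U: go right to F.
    F is a leaf — visit F.
  Visit U.
Visit N.

Z L W D B F U N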